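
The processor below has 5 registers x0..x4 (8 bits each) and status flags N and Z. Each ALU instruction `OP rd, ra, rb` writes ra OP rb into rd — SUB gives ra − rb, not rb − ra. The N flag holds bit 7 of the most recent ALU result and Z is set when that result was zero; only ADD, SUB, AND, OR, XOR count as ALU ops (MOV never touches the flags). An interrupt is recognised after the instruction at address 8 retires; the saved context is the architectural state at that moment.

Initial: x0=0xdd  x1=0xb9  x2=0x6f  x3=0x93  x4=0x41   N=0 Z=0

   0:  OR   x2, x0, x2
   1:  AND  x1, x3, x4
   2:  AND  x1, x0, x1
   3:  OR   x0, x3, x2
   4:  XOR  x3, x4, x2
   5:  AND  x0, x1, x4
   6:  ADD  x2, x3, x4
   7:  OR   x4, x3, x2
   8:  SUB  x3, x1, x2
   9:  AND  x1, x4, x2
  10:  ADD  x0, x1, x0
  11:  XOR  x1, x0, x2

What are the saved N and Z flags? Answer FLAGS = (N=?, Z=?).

after  0: x0=0xdd x1=0xb9 x2=0xff x3=0x93 x4=0x41  N=1 Z=0
after  1: x0=0xdd x1=0x01 x2=0xff x3=0x93 x4=0x41  N=0 Z=0
after  2: x0=0xdd x1=0x01 x2=0xff x3=0x93 x4=0x41  N=0 Z=0
after  3: x0=0xff x1=0x01 x2=0xff x3=0x93 x4=0x41  N=1 Z=0
after  4: x0=0xff x1=0x01 x2=0xff x3=0xbe x4=0x41  N=1 Z=0
after  5: x0=0x01 x1=0x01 x2=0xff x3=0xbe x4=0x41  N=0 Z=0
after  6: x0=0x01 x1=0x01 x2=0xff x3=0xbe x4=0x41  N=1 Z=0
after  7: x0=0x01 x1=0x01 x2=0xff x3=0xbe x4=0xff  N=1 Z=0
after  8: x0=0x01 x1=0x01 x2=0xff x3=0x02 x4=0xff  N=0 Z=0
-- IRQ taken; context saved, return-PC = 9 --

FLAGS = (N=0, Z=0)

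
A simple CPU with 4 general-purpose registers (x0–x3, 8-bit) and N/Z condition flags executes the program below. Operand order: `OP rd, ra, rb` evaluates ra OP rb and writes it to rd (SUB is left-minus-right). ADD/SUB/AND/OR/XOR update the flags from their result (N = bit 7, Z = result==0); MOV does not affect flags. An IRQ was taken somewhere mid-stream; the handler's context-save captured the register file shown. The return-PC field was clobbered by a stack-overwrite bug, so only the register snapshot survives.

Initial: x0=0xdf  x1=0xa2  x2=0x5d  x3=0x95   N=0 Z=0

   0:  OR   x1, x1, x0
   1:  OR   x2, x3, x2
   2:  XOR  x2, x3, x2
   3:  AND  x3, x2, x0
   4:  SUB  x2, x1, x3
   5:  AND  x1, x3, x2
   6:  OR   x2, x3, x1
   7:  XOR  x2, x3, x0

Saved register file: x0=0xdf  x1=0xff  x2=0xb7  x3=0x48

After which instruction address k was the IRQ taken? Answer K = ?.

after  0: x0=0xdf x1=0xff x2=0x5d x3=0x95  N=1 Z=0
after  1: x0=0xdf x1=0xff x2=0xdd x3=0x95  N=1 Z=0
after  2: x0=0xdf x1=0xff x2=0x48 x3=0x95  N=0 Z=0
after  3: x0=0xdf x1=0xff x2=0x48 x3=0x48  N=0 Z=0
after  4: x0=0xdf x1=0xff x2=0xb7 x3=0x48  N=1 Z=0
-- IRQ taken; context saved, return-PC = 5 --

K = 4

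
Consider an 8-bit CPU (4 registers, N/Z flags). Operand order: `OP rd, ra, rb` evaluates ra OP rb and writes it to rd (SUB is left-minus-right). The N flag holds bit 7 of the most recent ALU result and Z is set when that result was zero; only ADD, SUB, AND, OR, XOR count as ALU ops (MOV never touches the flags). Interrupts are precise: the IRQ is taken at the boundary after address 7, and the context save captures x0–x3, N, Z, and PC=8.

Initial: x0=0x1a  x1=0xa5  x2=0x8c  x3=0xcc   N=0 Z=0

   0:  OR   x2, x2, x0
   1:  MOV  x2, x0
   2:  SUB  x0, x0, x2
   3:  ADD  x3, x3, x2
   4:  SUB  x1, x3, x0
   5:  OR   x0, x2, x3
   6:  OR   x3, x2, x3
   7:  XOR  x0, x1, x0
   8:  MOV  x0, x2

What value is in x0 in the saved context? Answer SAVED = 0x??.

after  0: x0=0x1a x1=0xa5 x2=0x9e x3=0xcc  N=1 Z=0
after  1: x0=0x1a x1=0xa5 x2=0x1a x3=0xcc  N=1 Z=0
after  2: x0=0x00 x1=0xa5 x2=0x1a x3=0xcc  N=0 Z=1
after  3: x0=0x00 x1=0xa5 x2=0x1a x3=0xe6  N=1 Z=0
after  4: x0=0x00 x1=0xe6 x2=0x1a x3=0xe6  N=1 Z=0
after  5: x0=0xfe x1=0xe6 x2=0x1a x3=0xe6  N=1 Z=0
after  6: x0=0xfe x1=0xe6 x2=0x1a x3=0xfe  N=1 Z=0
after  7: x0=0x18 x1=0xe6 x2=0x1a x3=0xfe  N=0 Z=0
-- IRQ taken; context saved, return-PC = 8 --

SAVED = 0x18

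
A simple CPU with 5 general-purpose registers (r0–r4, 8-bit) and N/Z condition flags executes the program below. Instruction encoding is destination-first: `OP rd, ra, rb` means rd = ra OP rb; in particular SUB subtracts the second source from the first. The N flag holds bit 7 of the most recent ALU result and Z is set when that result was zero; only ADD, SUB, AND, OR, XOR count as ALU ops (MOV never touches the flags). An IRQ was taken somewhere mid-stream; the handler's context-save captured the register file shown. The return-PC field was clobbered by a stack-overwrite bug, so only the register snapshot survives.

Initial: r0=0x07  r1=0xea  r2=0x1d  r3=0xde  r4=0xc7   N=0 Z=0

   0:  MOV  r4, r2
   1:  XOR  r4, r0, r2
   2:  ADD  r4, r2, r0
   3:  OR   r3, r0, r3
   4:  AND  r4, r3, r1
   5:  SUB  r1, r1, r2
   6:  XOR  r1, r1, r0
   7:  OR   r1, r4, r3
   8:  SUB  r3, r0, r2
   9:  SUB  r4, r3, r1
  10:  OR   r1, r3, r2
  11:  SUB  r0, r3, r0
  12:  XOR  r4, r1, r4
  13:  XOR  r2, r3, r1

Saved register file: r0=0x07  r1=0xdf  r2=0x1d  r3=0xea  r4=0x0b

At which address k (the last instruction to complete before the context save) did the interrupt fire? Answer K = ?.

after  0: r0=0x07 r1=0xea r2=0x1d r3=0xde r4=0x1d  N=0 Z=0
after  1: r0=0x07 r1=0xea r2=0x1d r3=0xde r4=0x1a  N=0 Z=0
after  2: r0=0x07 r1=0xea r2=0x1d r3=0xde r4=0x24  N=0 Z=0
after  3: r0=0x07 r1=0xea r2=0x1d r3=0xdf r4=0x24  N=1 Z=0
after  4: r0=0x07 r1=0xea r2=0x1d r3=0xdf r4=0xca  N=1 Z=0
after  5: r0=0x07 r1=0xcd r2=0x1d r3=0xdf r4=0xca  N=1 Z=0
after  6: r0=0x07 r1=0xca r2=0x1d r3=0xdf r4=0xca  N=1 Z=0
after  7: r0=0x07 r1=0xdf r2=0x1d r3=0xdf r4=0xca  N=1 Z=0
after  8: r0=0x07 r1=0xdf r2=0x1d r3=0xea r4=0xca  N=1 Z=0
after  9: r0=0x07 r1=0xdf r2=0x1d r3=0xea r4=0x0b  N=0 Z=0
-- IRQ taken; context saved, return-PC = 10 --

K = 9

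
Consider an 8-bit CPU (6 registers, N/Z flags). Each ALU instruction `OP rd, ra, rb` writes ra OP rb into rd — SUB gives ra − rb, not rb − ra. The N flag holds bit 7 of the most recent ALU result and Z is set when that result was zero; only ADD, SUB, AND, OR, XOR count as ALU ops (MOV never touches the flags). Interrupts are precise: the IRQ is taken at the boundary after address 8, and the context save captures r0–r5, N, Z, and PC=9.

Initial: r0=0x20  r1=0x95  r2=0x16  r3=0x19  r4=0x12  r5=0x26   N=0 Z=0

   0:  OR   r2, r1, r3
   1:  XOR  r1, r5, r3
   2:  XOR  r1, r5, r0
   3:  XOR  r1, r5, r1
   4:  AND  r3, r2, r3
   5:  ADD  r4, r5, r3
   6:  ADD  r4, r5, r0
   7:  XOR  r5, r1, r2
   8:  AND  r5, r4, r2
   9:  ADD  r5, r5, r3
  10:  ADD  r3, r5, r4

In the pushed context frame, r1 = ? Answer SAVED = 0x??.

after  0: r0=0x20 r1=0x95 r2=0x9d r3=0x19 r4=0x12 r5=0x26  N=1 Z=0
after  1: r0=0x20 r1=0x3f r2=0x9d r3=0x19 r4=0x12 r5=0x26  N=0 Z=0
after  2: r0=0x20 r1=0x06 r2=0x9d r3=0x19 r4=0x12 r5=0x26  N=0 Z=0
after  3: r0=0x20 r1=0x20 r2=0x9d r3=0x19 r4=0x12 r5=0x26  N=0 Z=0
after  4: r0=0x20 r1=0x20 r2=0x9d r3=0x19 r4=0x12 r5=0x26  N=0 Z=0
after  5: r0=0x20 r1=0x20 r2=0x9d r3=0x19 r4=0x3f r5=0x26  N=0 Z=0
after  6: r0=0x20 r1=0x20 r2=0x9d r3=0x19 r4=0x46 r5=0x26  N=0 Z=0
after  7: r0=0x20 r1=0x20 r2=0x9d r3=0x19 r4=0x46 r5=0xbd  N=1 Z=0
after  8: r0=0x20 r1=0x20 r2=0x9d r3=0x19 r4=0x46 r5=0x04  N=0 Z=0
-- IRQ taken; context saved, return-PC = 9 --

SAVED = 0x20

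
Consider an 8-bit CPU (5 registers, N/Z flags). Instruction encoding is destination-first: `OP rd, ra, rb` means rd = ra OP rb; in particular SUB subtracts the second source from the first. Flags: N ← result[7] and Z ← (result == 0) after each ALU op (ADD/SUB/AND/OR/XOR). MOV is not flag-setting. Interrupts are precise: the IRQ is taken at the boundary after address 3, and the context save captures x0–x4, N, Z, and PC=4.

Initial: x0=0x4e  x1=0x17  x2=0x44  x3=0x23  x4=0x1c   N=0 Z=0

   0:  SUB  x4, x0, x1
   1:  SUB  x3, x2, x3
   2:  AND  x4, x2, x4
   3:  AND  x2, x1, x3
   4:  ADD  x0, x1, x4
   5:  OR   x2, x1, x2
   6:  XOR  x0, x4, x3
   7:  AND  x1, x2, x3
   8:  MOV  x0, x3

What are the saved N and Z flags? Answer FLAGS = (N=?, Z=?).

after  0: x0=0x4e x1=0x17 x2=0x44 x3=0x23 x4=0x37  N=0 Z=0
after  1: x0=0x4e x1=0x17 x2=0x44 x3=0x21 x4=0x37  N=0 Z=0
after  2: x0=0x4e x1=0x17 x2=0x44 x3=0x21 x4=0x04  N=0 Z=0
after  3: x0=0x4e x1=0x17 x2=0x01 x3=0x21 x4=0x04  N=0 Z=0
-- IRQ taken; context saved, return-PC = 4 --

FLAGS = (N=0, Z=0)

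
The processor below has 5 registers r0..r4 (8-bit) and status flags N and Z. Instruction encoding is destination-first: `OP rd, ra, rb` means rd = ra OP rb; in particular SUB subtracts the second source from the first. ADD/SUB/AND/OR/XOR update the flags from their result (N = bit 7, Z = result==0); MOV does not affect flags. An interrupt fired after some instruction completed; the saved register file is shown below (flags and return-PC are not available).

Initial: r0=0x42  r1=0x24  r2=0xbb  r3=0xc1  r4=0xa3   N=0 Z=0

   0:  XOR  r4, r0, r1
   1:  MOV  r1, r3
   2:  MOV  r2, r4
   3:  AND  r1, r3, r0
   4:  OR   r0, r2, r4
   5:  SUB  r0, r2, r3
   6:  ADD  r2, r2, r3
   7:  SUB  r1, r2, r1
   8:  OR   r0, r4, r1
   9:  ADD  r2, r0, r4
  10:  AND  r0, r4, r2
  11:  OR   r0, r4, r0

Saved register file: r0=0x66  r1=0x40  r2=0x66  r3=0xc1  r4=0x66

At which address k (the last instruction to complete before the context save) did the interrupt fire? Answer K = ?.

after  0: r0=0x42 r1=0x24 r2=0xbb r3=0xc1 r4=0x66  N=0 Z=0
after  1: r0=0x42 r1=0xc1 r2=0xbb r3=0xc1 r4=0x66  N=0 Z=0
after  2: r0=0x42 r1=0xc1 r2=0x66 r3=0xc1 r4=0x66  N=0 Z=0
after  3: r0=0x42 r1=0x40 r2=0x66 r3=0xc1 r4=0x66  N=0 Z=0
after  4: r0=0x66 r1=0x40 r2=0x66 r3=0xc1 r4=0x66  N=0 Z=0
-- IRQ taken; context saved, return-PC = 5 --

K = 4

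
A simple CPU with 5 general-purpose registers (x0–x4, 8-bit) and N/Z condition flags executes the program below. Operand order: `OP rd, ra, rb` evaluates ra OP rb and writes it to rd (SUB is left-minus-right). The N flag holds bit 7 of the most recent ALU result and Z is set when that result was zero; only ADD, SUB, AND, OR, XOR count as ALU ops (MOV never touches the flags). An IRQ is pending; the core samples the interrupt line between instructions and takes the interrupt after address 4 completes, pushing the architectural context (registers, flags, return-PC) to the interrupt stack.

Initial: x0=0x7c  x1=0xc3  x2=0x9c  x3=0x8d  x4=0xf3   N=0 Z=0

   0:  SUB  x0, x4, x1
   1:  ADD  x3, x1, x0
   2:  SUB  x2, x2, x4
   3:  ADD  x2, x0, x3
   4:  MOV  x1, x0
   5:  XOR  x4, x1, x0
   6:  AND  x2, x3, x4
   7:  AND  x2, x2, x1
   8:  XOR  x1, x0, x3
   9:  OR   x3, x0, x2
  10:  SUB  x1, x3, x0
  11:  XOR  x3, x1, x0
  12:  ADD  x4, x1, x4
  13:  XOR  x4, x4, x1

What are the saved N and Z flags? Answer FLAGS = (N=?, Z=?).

after  0: x0=0x30 x1=0xc3 x2=0x9c x3=0x8d x4=0xf3  N=0 Z=0
after  1: x0=0x30 x1=0xc3 x2=0x9c x3=0xf3 x4=0xf3  N=1 Z=0
after  2: x0=0x30 x1=0xc3 x2=0xa9 x3=0xf3 x4=0xf3  N=1 Z=0
after  3: x0=0x30 x1=0xc3 x2=0x23 x3=0xf3 x4=0xf3  N=0 Z=0
after  4: x0=0x30 x1=0x30 x2=0x23 x3=0xf3 x4=0xf3  N=0 Z=0
-- IRQ taken; context saved, return-PC = 5 --

FLAGS = (N=0, Z=0)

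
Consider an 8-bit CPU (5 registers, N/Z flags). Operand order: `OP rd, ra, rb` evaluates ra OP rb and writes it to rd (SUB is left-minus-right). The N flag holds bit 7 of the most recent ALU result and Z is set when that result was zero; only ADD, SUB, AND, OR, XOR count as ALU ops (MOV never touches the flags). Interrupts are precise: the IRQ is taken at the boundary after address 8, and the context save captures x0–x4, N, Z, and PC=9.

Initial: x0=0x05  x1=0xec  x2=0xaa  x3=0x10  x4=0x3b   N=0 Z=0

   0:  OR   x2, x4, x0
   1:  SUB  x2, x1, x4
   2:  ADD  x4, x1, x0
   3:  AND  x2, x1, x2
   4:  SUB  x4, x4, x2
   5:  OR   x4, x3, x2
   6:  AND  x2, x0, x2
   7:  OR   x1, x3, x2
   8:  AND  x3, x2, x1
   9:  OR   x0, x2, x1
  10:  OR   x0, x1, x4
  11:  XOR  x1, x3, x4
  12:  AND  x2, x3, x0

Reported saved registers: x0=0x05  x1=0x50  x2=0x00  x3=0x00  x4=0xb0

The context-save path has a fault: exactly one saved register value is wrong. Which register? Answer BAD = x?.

after  0: x0=0x05 x1=0xec x2=0x3f x3=0x10 x4=0x3b  N=0 Z=0
after  1: x0=0x05 x1=0xec x2=0xb1 x3=0x10 x4=0x3b  N=1 Z=0
after  2: x0=0x05 x1=0xec x2=0xb1 x3=0x10 x4=0xf1  N=1 Z=0
after  3: x0=0x05 x1=0xec x2=0xa0 x3=0x10 x4=0xf1  N=1 Z=0
after  4: x0=0x05 x1=0xec x2=0xa0 x3=0x10 x4=0x51  N=0 Z=0
after  5: x0=0x05 x1=0xec x2=0xa0 x3=0x10 x4=0xb0  N=1 Z=0
after  6: x0=0x05 x1=0xec x2=0x00 x3=0x10 x4=0xb0  N=0 Z=1
after  7: x0=0x05 x1=0x10 x2=0x00 x3=0x10 x4=0xb0  N=0 Z=0
after  8: x0=0x05 x1=0x10 x2=0x00 x3=0x00 x4=0xb0  N=0 Z=1
-- IRQ taken; context saved, return-PC = 9 --
mismatch: x1: reported 0x50 vs actual 0x10

BAD = x1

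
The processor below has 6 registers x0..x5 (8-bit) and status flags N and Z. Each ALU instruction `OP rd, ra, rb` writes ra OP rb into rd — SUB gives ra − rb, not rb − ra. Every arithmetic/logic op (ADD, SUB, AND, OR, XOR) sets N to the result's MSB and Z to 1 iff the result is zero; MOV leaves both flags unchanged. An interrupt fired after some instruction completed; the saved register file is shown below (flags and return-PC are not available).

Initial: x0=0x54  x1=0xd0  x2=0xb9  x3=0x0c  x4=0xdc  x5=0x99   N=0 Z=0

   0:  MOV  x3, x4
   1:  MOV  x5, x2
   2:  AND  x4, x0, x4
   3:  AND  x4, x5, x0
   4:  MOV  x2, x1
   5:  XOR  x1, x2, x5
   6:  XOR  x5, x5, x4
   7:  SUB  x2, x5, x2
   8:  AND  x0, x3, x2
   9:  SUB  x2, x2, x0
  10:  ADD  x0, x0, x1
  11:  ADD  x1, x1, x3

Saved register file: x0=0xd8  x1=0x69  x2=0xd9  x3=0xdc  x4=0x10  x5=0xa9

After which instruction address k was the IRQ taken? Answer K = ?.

after  0: x0=0x54 x1=0xd0 x2=0xb9 x3=0xdc x4=0xdc x5=0x99  N=0 Z=0
after  1: x0=0x54 x1=0xd0 x2=0xb9 x3=0xdc x4=0xdc x5=0xb9  N=0 Z=0
after  2: x0=0x54 x1=0xd0 x2=0xb9 x3=0xdc x4=0x54 x5=0xb9  N=0 Z=0
after  3: x0=0x54 x1=0xd0 x2=0xb9 x3=0xdc x4=0x10 x5=0xb9  N=0 Z=0
after  4: x0=0x54 x1=0xd0 x2=0xd0 x3=0xdc x4=0x10 x5=0xb9  N=0 Z=0
after  5: x0=0x54 x1=0x69 x2=0xd0 x3=0xdc x4=0x10 x5=0xb9  N=0 Z=0
after  6: x0=0x54 x1=0x69 x2=0xd0 x3=0xdc x4=0x10 x5=0xa9  N=1 Z=0
after  7: x0=0x54 x1=0x69 x2=0xd9 x3=0xdc x4=0x10 x5=0xa9  N=1 Z=0
after  8: x0=0xd8 x1=0x69 x2=0xd9 x3=0xdc x4=0x10 x5=0xa9  N=1 Z=0
-- IRQ taken; context saved, return-PC = 9 --

K = 8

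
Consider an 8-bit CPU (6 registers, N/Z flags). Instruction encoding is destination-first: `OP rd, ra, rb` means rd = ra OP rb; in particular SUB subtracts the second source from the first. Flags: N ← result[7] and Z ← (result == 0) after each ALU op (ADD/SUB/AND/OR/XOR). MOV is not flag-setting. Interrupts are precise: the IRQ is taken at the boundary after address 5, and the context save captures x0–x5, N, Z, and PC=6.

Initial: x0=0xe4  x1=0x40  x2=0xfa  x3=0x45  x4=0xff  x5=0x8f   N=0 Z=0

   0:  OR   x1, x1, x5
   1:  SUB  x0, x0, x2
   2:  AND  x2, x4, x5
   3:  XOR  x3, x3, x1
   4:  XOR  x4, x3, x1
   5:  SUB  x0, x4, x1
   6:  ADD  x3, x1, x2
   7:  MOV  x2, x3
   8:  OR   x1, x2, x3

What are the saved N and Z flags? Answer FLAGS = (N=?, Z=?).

after  0: x0=0xe4 x1=0xcf x2=0xfa x3=0x45 x4=0xff x5=0x8f  N=1 Z=0
after  1: x0=0xea x1=0xcf x2=0xfa x3=0x45 x4=0xff x5=0x8f  N=1 Z=0
after  2: x0=0xea x1=0xcf x2=0x8f x3=0x45 x4=0xff x5=0x8f  N=1 Z=0
after  3: x0=0xea x1=0xcf x2=0x8f x3=0x8a x4=0xff x5=0x8f  N=1 Z=0
after  4: x0=0xea x1=0xcf x2=0x8f x3=0x8a x4=0x45 x5=0x8f  N=0 Z=0
after  5: x0=0x76 x1=0xcf x2=0x8f x3=0x8a x4=0x45 x5=0x8f  N=0 Z=0
-- IRQ taken; context saved, return-PC = 6 --

FLAGS = (N=0, Z=0)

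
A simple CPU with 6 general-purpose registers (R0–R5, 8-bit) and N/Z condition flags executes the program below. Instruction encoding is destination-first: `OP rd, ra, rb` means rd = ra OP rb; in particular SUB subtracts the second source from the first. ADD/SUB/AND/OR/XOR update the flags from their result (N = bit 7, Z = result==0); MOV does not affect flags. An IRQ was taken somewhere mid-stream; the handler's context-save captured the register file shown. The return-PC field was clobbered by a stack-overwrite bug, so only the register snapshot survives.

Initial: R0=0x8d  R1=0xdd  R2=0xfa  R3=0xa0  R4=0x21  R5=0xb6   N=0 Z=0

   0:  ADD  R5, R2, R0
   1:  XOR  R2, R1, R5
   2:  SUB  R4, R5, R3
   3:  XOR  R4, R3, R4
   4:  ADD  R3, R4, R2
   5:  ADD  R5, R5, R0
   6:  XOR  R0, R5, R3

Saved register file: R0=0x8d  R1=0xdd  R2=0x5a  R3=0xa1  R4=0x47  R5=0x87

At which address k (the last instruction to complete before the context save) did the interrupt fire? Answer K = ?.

after  0: R0=0x8d R1=0xdd R2=0xfa R3=0xa0 R4=0x21 R5=0x87  N=1 Z=0
after  1: R0=0x8d R1=0xdd R2=0x5a R3=0xa0 R4=0x21 R5=0x87  N=0 Z=0
after  2: R0=0x8d R1=0xdd R2=0x5a R3=0xa0 R4=0xe7 R5=0x87  N=1 Z=0
after  3: R0=0x8d R1=0xdd R2=0x5a R3=0xa0 R4=0x47 R5=0x87  N=0 Z=0
after  4: R0=0x8d R1=0xdd R2=0x5a R3=0xa1 R4=0x47 R5=0x87  N=1 Z=0
-- IRQ taken; context saved, return-PC = 5 --

K = 4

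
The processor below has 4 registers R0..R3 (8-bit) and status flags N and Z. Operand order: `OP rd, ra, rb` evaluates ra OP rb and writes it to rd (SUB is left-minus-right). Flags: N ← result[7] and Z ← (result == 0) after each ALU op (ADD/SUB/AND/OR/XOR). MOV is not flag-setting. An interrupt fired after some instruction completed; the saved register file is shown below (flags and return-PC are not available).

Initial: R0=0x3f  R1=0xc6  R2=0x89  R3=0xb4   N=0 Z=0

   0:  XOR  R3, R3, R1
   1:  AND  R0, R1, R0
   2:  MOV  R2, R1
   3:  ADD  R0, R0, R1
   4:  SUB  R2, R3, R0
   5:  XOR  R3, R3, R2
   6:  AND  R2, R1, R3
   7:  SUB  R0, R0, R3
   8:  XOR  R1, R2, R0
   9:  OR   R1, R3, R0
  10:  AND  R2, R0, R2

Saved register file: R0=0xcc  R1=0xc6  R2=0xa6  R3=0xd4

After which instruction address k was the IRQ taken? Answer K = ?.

after  0: R0=0x3f R1=0xc6 R2=0x89 R3=0x72  N=0 Z=0
after  1: R0=0x06 R1=0xc6 R2=0x89 R3=0x72  N=0 Z=0
after  2: R0=0x06 R1=0xc6 R2=0xc6 R3=0x72  N=0 Z=0
after  3: R0=0xcc R1=0xc6 R2=0xc6 R3=0x72  N=1 Z=0
after  4: R0=0xcc R1=0xc6 R2=0xa6 R3=0x72  N=1 Z=0
after  5: R0=0xcc R1=0xc6 R2=0xa6 R3=0xd4  N=1 Z=0
-- IRQ taken; context saved, return-PC = 6 --

K = 5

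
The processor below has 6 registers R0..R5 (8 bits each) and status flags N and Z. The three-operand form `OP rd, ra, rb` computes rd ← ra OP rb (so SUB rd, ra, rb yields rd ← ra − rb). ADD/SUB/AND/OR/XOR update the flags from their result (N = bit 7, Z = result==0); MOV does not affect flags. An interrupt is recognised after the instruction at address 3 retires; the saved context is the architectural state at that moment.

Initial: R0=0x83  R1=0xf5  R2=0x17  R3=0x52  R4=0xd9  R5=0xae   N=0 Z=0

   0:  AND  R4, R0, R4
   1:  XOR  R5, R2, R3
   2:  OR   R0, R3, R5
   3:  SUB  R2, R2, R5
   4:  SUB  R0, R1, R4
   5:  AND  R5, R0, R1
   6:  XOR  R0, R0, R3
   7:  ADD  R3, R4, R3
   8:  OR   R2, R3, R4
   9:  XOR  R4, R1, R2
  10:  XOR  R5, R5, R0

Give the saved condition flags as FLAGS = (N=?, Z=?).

FLAGS = (N=1, Z=0)

after  0: R0=0x83 R1=0xf5 R2=0x17 R3=0x52 R4=0x81 R5=0xae  N=1 Z=0
after  1: R0=0x83 R1=0xf5 R2=0x17 R3=0x52 R4=0x81 R5=0x45  N=0 Z=0
after  2: R0=0x57 R1=0xf5 R2=0x17 R3=0x52 R4=0x81 R5=0x45  N=0 Z=0
after  3: R0=0x57 R1=0xf5 R2=0xd2 R3=0x52 R4=0x81 R5=0x45  N=1 Z=0
-- IRQ taken; context saved, return-PC = 4 --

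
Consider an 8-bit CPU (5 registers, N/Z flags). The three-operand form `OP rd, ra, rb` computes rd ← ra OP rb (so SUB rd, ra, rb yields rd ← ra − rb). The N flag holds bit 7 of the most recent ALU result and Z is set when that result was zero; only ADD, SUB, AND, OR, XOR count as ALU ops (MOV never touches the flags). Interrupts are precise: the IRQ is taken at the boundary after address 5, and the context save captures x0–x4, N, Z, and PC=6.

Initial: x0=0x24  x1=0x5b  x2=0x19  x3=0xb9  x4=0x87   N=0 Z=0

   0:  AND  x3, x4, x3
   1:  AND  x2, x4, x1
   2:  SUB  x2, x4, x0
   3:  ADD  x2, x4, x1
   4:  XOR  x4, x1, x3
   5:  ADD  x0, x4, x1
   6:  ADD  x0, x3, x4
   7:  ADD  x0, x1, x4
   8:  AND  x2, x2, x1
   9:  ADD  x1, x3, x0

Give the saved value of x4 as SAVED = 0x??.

after  0: x0=0x24 x1=0x5b x2=0x19 x3=0x81 x4=0x87  N=1 Z=0
after  1: x0=0x24 x1=0x5b x2=0x03 x3=0x81 x4=0x87  N=0 Z=0
after  2: x0=0x24 x1=0x5b x2=0x63 x3=0x81 x4=0x87  N=0 Z=0
after  3: x0=0x24 x1=0x5b x2=0xe2 x3=0x81 x4=0x87  N=1 Z=0
after  4: x0=0x24 x1=0x5b x2=0xe2 x3=0x81 x4=0xda  N=1 Z=0
after  5: x0=0x35 x1=0x5b x2=0xe2 x3=0x81 x4=0xda  N=0 Z=0
-- IRQ taken; context saved, return-PC = 6 --

SAVED = 0xda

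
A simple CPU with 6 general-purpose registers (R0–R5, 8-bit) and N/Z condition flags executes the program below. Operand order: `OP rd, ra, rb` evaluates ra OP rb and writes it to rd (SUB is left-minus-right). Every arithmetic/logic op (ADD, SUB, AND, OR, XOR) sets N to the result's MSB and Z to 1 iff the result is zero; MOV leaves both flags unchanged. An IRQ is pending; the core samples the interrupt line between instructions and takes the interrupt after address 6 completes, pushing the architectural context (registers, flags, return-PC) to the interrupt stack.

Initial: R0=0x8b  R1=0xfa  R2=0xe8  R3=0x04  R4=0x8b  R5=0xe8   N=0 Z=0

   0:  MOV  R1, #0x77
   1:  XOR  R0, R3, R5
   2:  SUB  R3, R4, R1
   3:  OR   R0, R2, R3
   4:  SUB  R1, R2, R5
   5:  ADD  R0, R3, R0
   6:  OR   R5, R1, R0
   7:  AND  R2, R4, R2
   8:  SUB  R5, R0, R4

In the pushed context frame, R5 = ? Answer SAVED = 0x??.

SAVED = 0x10

after  0: R0=0x8b R1=0x77 R2=0xe8 R3=0x04 R4=0x8b R5=0xe8  N=0 Z=0
after  1: R0=0xec R1=0x77 R2=0xe8 R3=0x04 R4=0x8b R5=0xe8  N=1 Z=0
after  2: R0=0xec R1=0x77 R2=0xe8 R3=0x14 R4=0x8b R5=0xe8  N=0 Z=0
after  3: R0=0xfc R1=0x77 R2=0xe8 R3=0x14 R4=0x8b R5=0xe8  N=1 Z=0
after  4: R0=0xfc R1=0x00 R2=0xe8 R3=0x14 R4=0x8b R5=0xe8  N=0 Z=1
after  5: R0=0x10 R1=0x00 R2=0xe8 R3=0x14 R4=0x8b R5=0xe8  N=0 Z=0
after  6: R0=0x10 R1=0x00 R2=0xe8 R3=0x14 R4=0x8b R5=0x10  N=0 Z=0
-- IRQ taken; context saved, return-PC = 7 --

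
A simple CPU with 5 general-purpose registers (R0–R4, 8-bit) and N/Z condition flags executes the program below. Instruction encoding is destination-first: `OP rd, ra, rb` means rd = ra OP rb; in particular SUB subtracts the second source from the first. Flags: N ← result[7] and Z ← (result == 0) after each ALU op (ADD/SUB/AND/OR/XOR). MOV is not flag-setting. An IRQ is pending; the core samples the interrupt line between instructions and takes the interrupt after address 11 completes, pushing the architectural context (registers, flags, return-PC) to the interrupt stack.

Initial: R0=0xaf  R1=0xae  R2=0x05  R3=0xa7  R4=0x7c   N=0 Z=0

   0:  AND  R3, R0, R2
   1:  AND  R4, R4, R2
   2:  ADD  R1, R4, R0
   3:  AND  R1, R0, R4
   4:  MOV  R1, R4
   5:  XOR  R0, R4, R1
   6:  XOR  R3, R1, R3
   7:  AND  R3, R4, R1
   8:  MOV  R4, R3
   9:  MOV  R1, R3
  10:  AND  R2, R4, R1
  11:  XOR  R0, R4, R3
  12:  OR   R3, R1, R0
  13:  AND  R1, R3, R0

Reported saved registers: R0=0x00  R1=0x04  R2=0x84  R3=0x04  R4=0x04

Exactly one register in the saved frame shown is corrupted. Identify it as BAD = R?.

after  0: R0=0xaf R1=0xae R2=0x05 R3=0x05 R4=0x7c  N=0 Z=0
after  1: R0=0xaf R1=0xae R2=0x05 R3=0x05 R4=0x04  N=0 Z=0
after  2: R0=0xaf R1=0xb3 R2=0x05 R3=0x05 R4=0x04  N=1 Z=0
after  3: R0=0xaf R1=0x04 R2=0x05 R3=0x05 R4=0x04  N=0 Z=0
after  4: R0=0xaf R1=0x04 R2=0x05 R3=0x05 R4=0x04  N=0 Z=0
after  5: R0=0x00 R1=0x04 R2=0x05 R3=0x05 R4=0x04  N=0 Z=1
after  6: R0=0x00 R1=0x04 R2=0x05 R3=0x01 R4=0x04  N=0 Z=0
after  7: R0=0x00 R1=0x04 R2=0x05 R3=0x04 R4=0x04  N=0 Z=0
after  8: R0=0x00 R1=0x04 R2=0x05 R3=0x04 R4=0x04  N=0 Z=0
after  9: R0=0x00 R1=0x04 R2=0x05 R3=0x04 R4=0x04  N=0 Z=0
after 10: R0=0x00 R1=0x04 R2=0x04 R3=0x04 R4=0x04  N=0 Z=0
after 11: R0=0x00 R1=0x04 R2=0x04 R3=0x04 R4=0x04  N=0 Z=1
-- IRQ taken; context saved, return-PC = 12 --
mismatch: R2: reported 0x84 vs actual 0x04

BAD = R2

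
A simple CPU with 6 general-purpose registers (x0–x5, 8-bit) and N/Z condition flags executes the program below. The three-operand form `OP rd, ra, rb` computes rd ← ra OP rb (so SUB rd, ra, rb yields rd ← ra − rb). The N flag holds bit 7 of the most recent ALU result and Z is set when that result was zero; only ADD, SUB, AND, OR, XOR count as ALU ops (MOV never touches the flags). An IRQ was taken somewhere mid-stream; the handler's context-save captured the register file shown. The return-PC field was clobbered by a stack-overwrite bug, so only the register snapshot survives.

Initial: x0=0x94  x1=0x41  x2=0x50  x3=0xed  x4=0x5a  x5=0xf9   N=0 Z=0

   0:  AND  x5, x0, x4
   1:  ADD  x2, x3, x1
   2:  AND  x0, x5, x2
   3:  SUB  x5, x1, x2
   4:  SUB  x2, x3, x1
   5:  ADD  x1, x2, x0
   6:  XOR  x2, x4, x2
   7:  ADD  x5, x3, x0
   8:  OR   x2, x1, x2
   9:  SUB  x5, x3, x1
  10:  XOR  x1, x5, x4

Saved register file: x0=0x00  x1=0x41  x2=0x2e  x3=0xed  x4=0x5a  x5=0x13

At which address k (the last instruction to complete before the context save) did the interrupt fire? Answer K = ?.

after  0: x0=0x94 x1=0x41 x2=0x50 x3=0xed x4=0x5a x5=0x10  N=0 Z=0
after  1: x0=0x94 x1=0x41 x2=0x2e x3=0xed x4=0x5a x5=0x10  N=0 Z=0
after  2: x0=0x00 x1=0x41 x2=0x2e x3=0xed x4=0x5a x5=0x10  N=0 Z=1
after  3: x0=0x00 x1=0x41 x2=0x2e x3=0xed x4=0x5a x5=0x13  N=0 Z=0
-- IRQ taken; context saved, return-PC = 4 --

K = 3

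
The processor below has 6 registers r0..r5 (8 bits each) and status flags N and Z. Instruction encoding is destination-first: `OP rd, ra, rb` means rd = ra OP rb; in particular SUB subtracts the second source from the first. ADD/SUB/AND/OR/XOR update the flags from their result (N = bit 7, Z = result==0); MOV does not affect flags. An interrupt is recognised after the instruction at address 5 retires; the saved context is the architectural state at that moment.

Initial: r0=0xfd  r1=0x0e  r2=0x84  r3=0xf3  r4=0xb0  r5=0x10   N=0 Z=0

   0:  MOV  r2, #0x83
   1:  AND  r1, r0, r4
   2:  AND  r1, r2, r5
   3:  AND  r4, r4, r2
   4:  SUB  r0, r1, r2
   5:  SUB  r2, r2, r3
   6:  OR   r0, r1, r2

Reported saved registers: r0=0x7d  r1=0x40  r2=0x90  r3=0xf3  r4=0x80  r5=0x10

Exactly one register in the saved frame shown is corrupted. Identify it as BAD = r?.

BAD = r1

after  0: r0=0xfd r1=0x0e r2=0x83 r3=0xf3 r4=0xb0 r5=0x10  N=0 Z=0
after  1: r0=0xfd r1=0xb0 r2=0x83 r3=0xf3 r4=0xb0 r5=0x10  N=1 Z=0
after  2: r0=0xfd r1=0x00 r2=0x83 r3=0xf3 r4=0xb0 r5=0x10  N=0 Z=1
after  3: r0=0xfd r1=0x00 r2=0x83 r3=0xf3 r4=0x80 r5=0x10  N=1 Z=0
after  4: r0=0x7d r1=0x00 r2=0x83 r3=0xf3 r4=0x80 r5=0x10  N=0 Z=0
after  5: r0=0x7d r1=0x00 r2=0x90 r3=0xf3 r4=0x80 r5=0x10  N=1 Z=0
-- IRQ taken; context saved, return-PC = 6 --
mismatch: r1: reported 0x40 vs actual 0x00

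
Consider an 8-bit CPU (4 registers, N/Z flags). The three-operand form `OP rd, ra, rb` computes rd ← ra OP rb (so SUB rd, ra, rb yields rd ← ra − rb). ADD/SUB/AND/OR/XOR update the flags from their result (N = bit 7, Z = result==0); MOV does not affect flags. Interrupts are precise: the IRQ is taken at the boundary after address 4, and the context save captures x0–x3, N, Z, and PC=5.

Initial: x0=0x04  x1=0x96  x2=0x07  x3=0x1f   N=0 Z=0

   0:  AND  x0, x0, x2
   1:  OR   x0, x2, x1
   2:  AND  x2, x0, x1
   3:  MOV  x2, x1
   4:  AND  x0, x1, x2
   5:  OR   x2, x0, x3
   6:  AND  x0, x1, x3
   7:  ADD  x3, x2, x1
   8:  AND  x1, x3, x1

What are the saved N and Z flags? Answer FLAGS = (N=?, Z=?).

after  0: x0=0x04 x1=0x96 x2=0x07 x3=0x1f  N=0 Z=0
after  1: x0=0x97 x1=0x96 x2=0x07 x3=0x1f  N=1 Z=0
after  2: x0=0x97 x1=0x96 x2=0x96 x3=0x1f  N=1 Z=0
after  3: x0=0x97 x1=0x96 x2=0x96 x3=0x1f  N=1 Z=0
after  4: x0=0x96 x1=0x96 x2=0x96 x3=0x1f  N=1 Z=0
-- IRQ taken; context saved, return-PC = 5 --

FLAGS = (N=1, Z=0)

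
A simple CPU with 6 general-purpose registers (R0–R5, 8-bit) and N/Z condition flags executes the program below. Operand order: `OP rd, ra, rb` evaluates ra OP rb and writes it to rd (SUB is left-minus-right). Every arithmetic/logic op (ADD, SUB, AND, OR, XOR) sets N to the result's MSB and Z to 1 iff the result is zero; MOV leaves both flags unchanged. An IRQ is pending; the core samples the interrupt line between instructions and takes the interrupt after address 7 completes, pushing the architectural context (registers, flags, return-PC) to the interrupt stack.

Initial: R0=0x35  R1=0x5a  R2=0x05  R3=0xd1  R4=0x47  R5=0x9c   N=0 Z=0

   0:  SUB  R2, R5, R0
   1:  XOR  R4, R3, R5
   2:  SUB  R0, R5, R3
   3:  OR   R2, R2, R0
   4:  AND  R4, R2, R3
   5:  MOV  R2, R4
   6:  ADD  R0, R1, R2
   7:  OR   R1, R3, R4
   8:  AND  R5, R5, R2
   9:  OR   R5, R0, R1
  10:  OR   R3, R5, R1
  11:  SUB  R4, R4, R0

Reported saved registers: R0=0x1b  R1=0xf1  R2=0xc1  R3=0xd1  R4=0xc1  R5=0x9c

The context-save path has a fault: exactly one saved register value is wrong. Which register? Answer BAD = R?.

after  0: R0=0x35 R1=0x5a R2=0x67 R3=0xd1 R4=0x47 R5=0x9c  N=0 Z=0
after  1: R0=0x35 R1=0x5a R2=0x67 R3=0xd1 R4=0x4d R5=0x9c  N=0 Z=0
after  2: R0=0xcb R1=0x5a R2=0x67 R3=0xd1 R4=0x4d R5=0x9c  N=1 Z=0
after  3: R0=0xcb R1=0x5a R2=0xef R3=0xd1 R4=0x4d R5=0x9c  N=1 Z=0
after  4: R0=0xcb R1=0x5a R2=0xef R3=0xd1 R4=0xc1 R5=0x9c  N=1 Z=0
after  5: R0=0xcb R1=0x5a R2=0xc1 R3=0xd1 R4=0xc1 R5=0x9c  N=1 Z=0
after  6: R0=0x1b R1=0x5a R2=0xc1 R3=0xd1 R4=0xc1 R5=0x9c  N=0 Z=0
after  7: R0=0x1b R1=0xd1 R2=0xc1 R3=0xd1 R4=0xc1 R5=0x9c  N=1 Z=0
-- IRQ taken; context saved, return-PC = 8 --
mismatch: R1: reported 0xf1 vs actual 0xd1

BAD = R1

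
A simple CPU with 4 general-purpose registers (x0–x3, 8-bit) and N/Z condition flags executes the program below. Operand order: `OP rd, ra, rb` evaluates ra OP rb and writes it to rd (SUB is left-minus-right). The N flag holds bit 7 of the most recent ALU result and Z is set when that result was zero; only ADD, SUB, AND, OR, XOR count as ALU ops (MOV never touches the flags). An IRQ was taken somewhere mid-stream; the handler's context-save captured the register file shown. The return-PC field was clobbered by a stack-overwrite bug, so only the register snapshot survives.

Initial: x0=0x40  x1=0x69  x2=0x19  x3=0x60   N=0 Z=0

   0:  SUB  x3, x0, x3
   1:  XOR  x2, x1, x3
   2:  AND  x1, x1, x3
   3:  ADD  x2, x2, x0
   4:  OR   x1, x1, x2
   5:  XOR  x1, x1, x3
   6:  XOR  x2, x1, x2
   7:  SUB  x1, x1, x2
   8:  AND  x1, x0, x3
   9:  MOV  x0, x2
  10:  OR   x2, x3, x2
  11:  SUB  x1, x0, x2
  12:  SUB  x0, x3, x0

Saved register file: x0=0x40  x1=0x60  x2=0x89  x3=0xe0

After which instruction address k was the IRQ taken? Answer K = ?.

after  0: x0=0x40 x1=0x69 x2=0x19 x3=0xe0  N=1 Z=0
after  1: x0=0x40 x1=0x69 x2=0x89 x3=0xe0  N=1 Z=0
after  2: x0=0x40 x1=0x60 x2=0x89 x3=0xe0  N=0 Z=0
-- IRQ taken; context saved, return-PC = 3 --

K = 2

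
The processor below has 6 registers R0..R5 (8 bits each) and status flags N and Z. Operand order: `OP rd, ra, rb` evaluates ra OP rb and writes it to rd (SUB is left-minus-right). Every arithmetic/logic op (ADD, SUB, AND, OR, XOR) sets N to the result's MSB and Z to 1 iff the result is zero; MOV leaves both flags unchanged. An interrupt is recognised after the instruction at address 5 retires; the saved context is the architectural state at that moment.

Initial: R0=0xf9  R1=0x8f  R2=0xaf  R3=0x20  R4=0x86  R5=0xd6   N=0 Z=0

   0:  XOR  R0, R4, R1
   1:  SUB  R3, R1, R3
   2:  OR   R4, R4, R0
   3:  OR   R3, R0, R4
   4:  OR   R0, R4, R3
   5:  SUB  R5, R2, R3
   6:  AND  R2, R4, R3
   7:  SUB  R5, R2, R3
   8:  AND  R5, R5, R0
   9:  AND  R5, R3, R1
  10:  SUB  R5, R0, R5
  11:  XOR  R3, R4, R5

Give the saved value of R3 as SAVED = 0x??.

after  0: R0=0x09 R1=0x8f R2=0xaf R3=0x20 R4=0x86 R5=0xd6  N=0 Z=0
after  1: R0=0x09 R1=0x8f R2=0xaf R3=0x6f R4=0x86 R5=0xd6  N=0 Z=0
after  2: R0=0x09 R1=0x8f R2=0xaf R3=0x6f R4=0x8f R5=0xd6  N=1 Z=0
after  3: R0=0x09 R1=0x8f R2=0xaf R3=0x8f R4=0x8f R5=0xd6  N=1 Z=0
after  4: R0=0x8f R1=0x8f R2=0xaf R3=0x8f R4=0x8f R5=0xd6  N=1 Z=0
after  5: R0=0x8f R1=0x8f R2=0xaf R3=0x8f R4=0x8f R5=0x20  N=0 Z=0
-- IRQ taken; context saved, return-PC = 6 --

SAVED = 0x8f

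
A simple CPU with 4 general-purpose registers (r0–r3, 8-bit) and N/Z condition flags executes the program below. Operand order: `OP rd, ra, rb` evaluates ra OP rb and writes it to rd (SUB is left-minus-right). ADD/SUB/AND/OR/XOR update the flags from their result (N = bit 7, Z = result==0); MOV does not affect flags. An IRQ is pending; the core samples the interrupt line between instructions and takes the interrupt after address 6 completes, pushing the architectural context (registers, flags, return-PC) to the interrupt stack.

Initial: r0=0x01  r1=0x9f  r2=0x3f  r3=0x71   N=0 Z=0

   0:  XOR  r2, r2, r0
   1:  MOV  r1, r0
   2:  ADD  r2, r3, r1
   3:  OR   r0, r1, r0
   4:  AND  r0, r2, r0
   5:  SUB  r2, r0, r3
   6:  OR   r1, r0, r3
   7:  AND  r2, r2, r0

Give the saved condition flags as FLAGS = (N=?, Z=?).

FLAGS = (N=0, Z=0)

after  0: r0=0x01 r1=0x9f r2=0x3e r3=0x71  N=0 Z=0
after  1: r0=0x01 r1=0x01 r2=0x3e r3=0x71  N=0 Z=0
after  2: r0=0x01 r1=0x01 r2=0x72 r3=0x71  N=0 Z=0
after  3: r0=0x01 r1=0x01 r2=0x72 r3=0x71  N=0 Z=0
after  4: r0=0x00 r1=0x01 r2=0x72 r3=0x71  N=0 Z=1
after  5: r0=0x00 r1=0x01 r2=0x8f r3=0x71  N=1 Z=0
after  6: r0=0x00 r1=0x71 r2=0x8f r3=0x71  N=0 Z=0
-- IRQ taken; context saved, return-PC = 7 --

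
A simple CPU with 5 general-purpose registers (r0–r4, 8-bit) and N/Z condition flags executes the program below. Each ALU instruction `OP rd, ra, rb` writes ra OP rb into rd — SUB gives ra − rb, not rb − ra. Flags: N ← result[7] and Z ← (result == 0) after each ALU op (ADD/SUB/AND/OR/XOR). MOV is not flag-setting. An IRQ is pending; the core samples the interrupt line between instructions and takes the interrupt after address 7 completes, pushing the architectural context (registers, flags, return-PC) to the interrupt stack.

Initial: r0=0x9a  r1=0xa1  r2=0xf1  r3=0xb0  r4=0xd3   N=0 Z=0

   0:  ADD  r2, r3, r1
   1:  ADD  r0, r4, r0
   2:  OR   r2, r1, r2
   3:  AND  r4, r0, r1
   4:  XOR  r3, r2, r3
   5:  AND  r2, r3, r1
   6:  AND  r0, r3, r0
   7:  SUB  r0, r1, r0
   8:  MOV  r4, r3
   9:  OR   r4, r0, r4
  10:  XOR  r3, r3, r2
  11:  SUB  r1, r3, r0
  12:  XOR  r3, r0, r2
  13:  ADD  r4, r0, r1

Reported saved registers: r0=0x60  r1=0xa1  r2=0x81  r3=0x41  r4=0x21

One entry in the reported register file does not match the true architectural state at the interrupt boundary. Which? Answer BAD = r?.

after  0: r0=0x9a r1=0xa1 r2=0x51 r3=0xb0 r4=0xd3  N=0 Z=0
after  1: r0=0x6d r1=0xa1 r2=0x51 r3=0xb0 r4=0xd3  N=0 Z=0
after  2: r0=0x6d r1=0xa1 r2=0xf1 r3=0xb0 r4=0xd3  N=1 Z=0
after  3: r0=0x6d r1=0xa1 r2=0xf1 r3=0xb0 r4=0x21  N=0 Z=0
after  4: r0=0x6d r1=0xa1 r2=0xf1 r3=0x41 r4=0x21  N=0 Z=0
after  5: r0=0x6d r1=0xa1 r2=0x01 r3=0x41 r4=0x21  N=0 Z=0
after  6: r0=0x41 r1=0xa1 r2=0x01 r3=0x41 r4=0x21  N=0 Z=0
after  7: r0=0x60 r1=0xa1 r2=0x01 r3=0x41 r4=0x21  N=0 Z=0
-- IRQ taken; context saved, return-PC = 8 --
mismatch: r2: reported 0x81 vs actual 0x01

BAD = r2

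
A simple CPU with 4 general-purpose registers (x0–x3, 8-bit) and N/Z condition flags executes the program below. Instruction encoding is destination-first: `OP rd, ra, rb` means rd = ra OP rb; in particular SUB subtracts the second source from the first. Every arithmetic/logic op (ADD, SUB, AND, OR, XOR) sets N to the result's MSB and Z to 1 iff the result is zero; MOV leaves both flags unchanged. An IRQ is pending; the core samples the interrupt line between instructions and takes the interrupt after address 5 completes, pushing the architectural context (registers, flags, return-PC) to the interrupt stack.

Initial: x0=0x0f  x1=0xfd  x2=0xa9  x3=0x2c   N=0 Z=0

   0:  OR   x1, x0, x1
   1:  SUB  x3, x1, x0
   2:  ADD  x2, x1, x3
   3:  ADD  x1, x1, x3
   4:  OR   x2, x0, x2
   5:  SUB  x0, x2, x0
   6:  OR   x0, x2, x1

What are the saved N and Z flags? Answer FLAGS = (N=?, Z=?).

FLAGS = (N=1, Z=0)

after  0: x0=0x0f x1=0xff x2=0xa9 x3=0x2c  N=1 Z=0
after  1: x0=0x0f x1=0xff x2=0xa9 x3=0xf0  N=1 Z=0
after  2: x0=0x0f x1=0xff x2=0xef x3=0xf0  N=1 Z=0
after  3: x0=0x0f x1=0xef x2=0xef x3=0xf0  N=1 Z=0
after  4: x0=0x0f x1=0xef x2=0xef x3=0xf0  N=1 Z=0
after  5: x0=0xe0 x1=0xef x2=0xef x3=0xf0  N=1 Z=0
-- IRQ taken; context saved, return-PC = 6 --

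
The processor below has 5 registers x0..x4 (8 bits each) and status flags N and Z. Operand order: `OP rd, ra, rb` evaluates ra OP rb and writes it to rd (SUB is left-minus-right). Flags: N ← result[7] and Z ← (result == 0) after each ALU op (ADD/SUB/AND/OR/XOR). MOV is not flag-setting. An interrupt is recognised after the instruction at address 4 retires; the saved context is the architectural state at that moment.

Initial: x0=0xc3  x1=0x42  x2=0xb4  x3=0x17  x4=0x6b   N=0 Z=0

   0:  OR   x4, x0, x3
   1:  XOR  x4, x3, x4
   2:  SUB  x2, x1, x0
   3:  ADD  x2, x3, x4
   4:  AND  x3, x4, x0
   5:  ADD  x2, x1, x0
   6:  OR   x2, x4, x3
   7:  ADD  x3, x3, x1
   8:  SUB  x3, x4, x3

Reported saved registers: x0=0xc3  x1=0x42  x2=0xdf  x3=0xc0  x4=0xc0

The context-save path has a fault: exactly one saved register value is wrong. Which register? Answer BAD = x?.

after  0: x0=0xc3 x1=0x42 x2=0xb4 x3=0x17 x4=0xd7  N=1 Z=0
after  1: x0=0xc3 x1=0x42 x2=0xb4 x3=0x17 x4=0xc0  N=1 Z=0
after  2: x0=0xc3 x1=0x42 x2=0x7f x3=0x17 x4=0xc0  N=0 Z=0
after  3: x0=0xc3 x1=0x42 x2=0xd7 x3=0x17 x4=0xc0  N=1 Z=0
after  4: x0=0xc3 x1=0x42 x2=0xd7 x3=0xc0 x4=0xc0  N=1 Z=0
-- IRQ taken; context saved, return-PC = 5 --
mismatch: x2: reported 0xdf vs actual 0xd7

BAD = x2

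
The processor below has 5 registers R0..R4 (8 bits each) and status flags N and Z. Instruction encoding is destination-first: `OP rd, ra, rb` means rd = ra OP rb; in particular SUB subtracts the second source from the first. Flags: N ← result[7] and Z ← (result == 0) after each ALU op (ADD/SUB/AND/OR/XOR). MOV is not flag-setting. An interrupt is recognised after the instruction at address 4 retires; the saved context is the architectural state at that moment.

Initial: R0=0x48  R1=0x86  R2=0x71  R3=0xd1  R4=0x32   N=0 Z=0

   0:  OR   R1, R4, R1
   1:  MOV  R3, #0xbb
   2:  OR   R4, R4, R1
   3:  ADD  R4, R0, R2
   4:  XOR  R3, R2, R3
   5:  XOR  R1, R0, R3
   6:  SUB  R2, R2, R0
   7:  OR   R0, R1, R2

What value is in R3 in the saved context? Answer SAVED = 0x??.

SAVED = 0xca

after  0: R0=0x48 R1=0xb6 R2=0x71 R3=0xd1 R4=0x32  N=1 Z=0
after  1: R0=0x48 R1=0xb6 R2=0x71 R3=0xbb R4=0x32  N=1 Z=0
after  2: R0=0x48 R1=0xb6 R2=0x71 R3=0xbb R4=0xb6  N=1 Z=0
after  3: R0=0x48 R1=0xb6 R2=0x71 R3=0xbb R4=0xb9  N=1 Z=0
after  4: R0=0x48 R1=0xb6 R2=0x71 R3=0xca R4=0xb9  N=1 Z=0
-- IRQ taken; context saved, return-PC = 5 --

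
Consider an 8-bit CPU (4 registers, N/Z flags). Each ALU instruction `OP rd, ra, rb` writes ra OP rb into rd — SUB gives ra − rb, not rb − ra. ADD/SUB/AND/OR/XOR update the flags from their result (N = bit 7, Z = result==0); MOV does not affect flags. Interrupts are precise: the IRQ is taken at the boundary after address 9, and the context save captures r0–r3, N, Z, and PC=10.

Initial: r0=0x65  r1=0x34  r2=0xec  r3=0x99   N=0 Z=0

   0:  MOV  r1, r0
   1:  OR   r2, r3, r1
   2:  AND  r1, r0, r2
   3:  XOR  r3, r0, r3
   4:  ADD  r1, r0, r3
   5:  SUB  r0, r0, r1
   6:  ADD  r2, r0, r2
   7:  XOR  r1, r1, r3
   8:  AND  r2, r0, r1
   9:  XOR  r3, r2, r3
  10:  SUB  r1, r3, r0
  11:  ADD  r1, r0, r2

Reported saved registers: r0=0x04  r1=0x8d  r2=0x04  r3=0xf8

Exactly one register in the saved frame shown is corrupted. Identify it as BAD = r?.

BAD = r1

after  0: r0=0x65 r1=0x65 r2=0xec r3=0x99  N=0 Z=0
after  1: r0=0x65 r1=0x65 r2=0xfd r3=0x99  N=1 Z=0
after  2: r0=0x65 r1=0x65 r2=0xfd r3=0x99  N=0 Z=0
after  3: r0=0x65 r1=0x65 r2=0xfd r3=0xfc  N=1 Z=0
after  4: r0=0x65 r1=0x61 r2=0xfd r3=0xfc  N=0 Z=0
after  5: r0=0x04 r1=0x61 r2=0xfd r3=0xfc  N=0 Z=0
after  6: r0=0x04 r1=0x61 r2=0x01 r3=0xfc  N=0 Z=0
after  7: r0=0x04 r1=0x9d r2=0x01 r3=0xfc  N=1 Z=0
after  8: r0=0x04 r1=0x9d r2=0x04 r3=0xfc  N=0 Z=0
after  9: r0=0x04 r1=0x9d r2=0x04 r3=0xf8  N=1 Z=0
-- IRQ taken; context saved, return-PC = 10 --
mismatch: r1: reported 0x8d vs actual 0x9d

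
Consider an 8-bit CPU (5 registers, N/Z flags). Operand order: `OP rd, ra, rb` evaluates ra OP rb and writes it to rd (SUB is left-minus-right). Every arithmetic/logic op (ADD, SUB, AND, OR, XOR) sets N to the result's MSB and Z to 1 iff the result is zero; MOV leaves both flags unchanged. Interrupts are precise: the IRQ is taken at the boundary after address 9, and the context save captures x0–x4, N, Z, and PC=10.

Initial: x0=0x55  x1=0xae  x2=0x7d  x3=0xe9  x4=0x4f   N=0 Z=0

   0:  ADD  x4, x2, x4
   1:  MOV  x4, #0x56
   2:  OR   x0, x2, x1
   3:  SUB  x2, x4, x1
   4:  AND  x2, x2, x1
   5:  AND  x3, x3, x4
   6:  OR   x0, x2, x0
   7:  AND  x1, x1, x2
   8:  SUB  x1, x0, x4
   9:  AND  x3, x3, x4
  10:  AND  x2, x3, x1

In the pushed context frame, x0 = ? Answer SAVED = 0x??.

SAVED = 0xff

after  0: x0=0x55 x1=0xae x2=0x7d x3=0xe9 x4=0xcc  N=1 Z=0
after  1: x0=0x55 x1=0xae x2=0x7d x3=0xe9 x4=0x56  N=1 Z=0
after  2: x0=0xff x1=0xae x2=0x7d x3=0xe9 x4=0x56  N=1 Z=0
after  3: x0=0xff x1=0xae x2=0xa8 x3=0xe9 x4=0x56  N=1 Z=0
after  4: x0=0xff x1=0xae x2=0xa8 x3=0xe9 x4=0x56  N=1 Z=0
after  5: x0=0xff x1=0xae x2=0xa8 x3=0x40 x4=0x56  N=0 Z=0
after  6: x0=0xff x1=0xae x2=0xa8 x3=0x40 x4=0x56  N=1 Z=0
after  7: x0=0xff x1=0xa8 x2=0xa8 x3=0x40 x4=0x56  N=1 Z=0
after  8: x0=0xff x1=0xa9 x2=0xa8 x3=0x40 x4=0x56  N=1 Z=0
after  9: x0=0xff x1=0xa9 x2=0xa8 x3=0x40 x4=0x56  N=0 Z=0
-- IRQ taken; context saved, return-PC = 10 --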